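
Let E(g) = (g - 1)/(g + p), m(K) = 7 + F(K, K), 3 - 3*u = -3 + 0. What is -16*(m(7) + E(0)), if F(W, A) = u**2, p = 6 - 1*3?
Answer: -512/3 ≈ -170.67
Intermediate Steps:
p = 3 (p = 6 - 3 = 3)
u = 2 (u = 1 - (-3 + 0)/3 = 1 - 1/3*(-3) = 1 + 1 = 2)
F(W, A) = 4 (F(W, A) = 2**2 = 4)
m(K) = 11 (m(K) = 7 + 4 = 11)
E(g) = (-1 + g)/(3 + g) (E(g) = (g - 1)/(g + 3) = (-1 + g)/(3 + g))
-16*(m(7) + E(0)) = -16*(11 + (-1 + 0)/(3 + 0)) = -16*(11 - 1/3) = -16*32/3 = -512/3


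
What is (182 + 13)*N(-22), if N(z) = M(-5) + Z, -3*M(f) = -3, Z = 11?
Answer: 2340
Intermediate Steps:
M(f) = 1 (M(f) = -⅓*(-3) = 1)
N(z) = 12 (N(z) = 1 + 11 = 12)
(182 + 13)*N(-22) = (182 + 13)*12 = 195*12 = 2340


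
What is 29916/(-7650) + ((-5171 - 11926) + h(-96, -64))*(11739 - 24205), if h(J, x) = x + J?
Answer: 91428447188/425 ≈ 2.1513e+8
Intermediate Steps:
h(J, x) = J + x
29916/(-7650) + ((-5171 - 11926) + h(-96, -64))*(11739 - 24205) = 29916/(-7650) + ((-5171 - 11926) + (-96 - 64))*(11739 - 24205) = 29916*(-1/7650) + (-17097 - 160)*(-12466) = -1662/425 - 17257*(-12466) = -1662/425 + 215125762 = 91428447188/425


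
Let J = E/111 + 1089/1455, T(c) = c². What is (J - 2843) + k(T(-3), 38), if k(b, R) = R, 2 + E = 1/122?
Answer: -6139359153/2189290 ≈ -2804.3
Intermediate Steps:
E = -243/122 (E = -2 + 1/122 = -243/122 ≈ -1.9918)
J = 1599297/2189290 (J = -243/122/111 + 1089/1455 = -243/122*1/111 + 1089*(1/1455) = -81/4514 + 363/485 = 1599297/2189290 ≈ 0.73051)
(J - 2843) + k(T(-3), 38) = (1599297/2189290 - 2843) + 38 = -6222552173/2189290 + 38 = -6139359153/2189290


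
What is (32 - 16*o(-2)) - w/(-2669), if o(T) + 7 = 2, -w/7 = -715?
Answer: 303933/2669 ≈ 113.88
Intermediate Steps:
w = 5005 (w = -7*(-715) = 5005)
o(T) = -5 (o(T) = -7 + 2 = -5)
(32 - 16*o(-2)) - w/(-2669) = (32 - 16*(-5)) - 5005/(-2669) = (32 + 80) - 5005*(-1)/2669 = 112 - 1*(-5005/2669) = 112 + 5005/2669 = 303933/2669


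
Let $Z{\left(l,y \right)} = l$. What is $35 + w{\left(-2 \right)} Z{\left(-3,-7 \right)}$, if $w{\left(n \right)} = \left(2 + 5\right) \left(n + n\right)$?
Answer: $119$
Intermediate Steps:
$w{\left(n \right)} = 14 n$ ($w{\left(n \right)} = 7 \cdot 2 n = 14 n$)
$35 + w{\left(-2 \right)} Z{\left(-3,-7 \right)} = 35 + 14 \left(-2\right) \left(-3\right) = 35 - -84 = 35 + 84 = 119$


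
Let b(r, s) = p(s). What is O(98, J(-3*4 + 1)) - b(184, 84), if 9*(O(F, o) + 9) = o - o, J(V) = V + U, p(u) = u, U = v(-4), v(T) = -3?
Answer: -93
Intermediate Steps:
U = -3
b(r, s) = s
J(V) = -3 + V (J(V) = V - 3 = -3 + V)
O(F, o) = -9 (O(F, o) = -9 + (o - o)/9 = -9 + (⅑)*0 = -9 + 0 = -9)
O(98, J(-3*4 + 1)) - b(184, 84) = -9 - 1*84 = -9 - 84 = -93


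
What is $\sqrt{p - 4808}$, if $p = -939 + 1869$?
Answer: $i \sqrt{3878} \approx 62.274 i$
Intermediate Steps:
$p = 930$
$\sqrt{p - 4808} = \sqrt{930 - 4808} = \sqrt{-3878} = i \sqrt{3878}$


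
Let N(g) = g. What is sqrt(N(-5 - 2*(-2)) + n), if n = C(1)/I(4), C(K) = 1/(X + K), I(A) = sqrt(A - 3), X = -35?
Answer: I*sqrt(1190)/34 ≈ 1.0146*I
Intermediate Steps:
I(A) = sqrt(-3 + A)
C(K) = 1/(-35 + K)
n = -1/34 (n = 1/((-35 + 1)*(sqrt(-3 + 4))) = 1/((-34)*(sqrt(1))) = -1/34/1 = -1/34*1 = -1/34 ≈ -0.029412)
sqrt(N(-5 - 2*(-2)) + n) = sqrt((-5 - 2*(-2)) - 1/34) = sqrt((-5 + 4) - 1/34) = sqrt(-1 - 1/34) = sqrt(-35/34) = I*sqrt(1190)/34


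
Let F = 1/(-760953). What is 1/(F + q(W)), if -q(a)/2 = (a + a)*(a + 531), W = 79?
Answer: -760953/146681300281 ≈ -5.1878e-6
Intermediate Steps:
F = -1/760953 ≈ -1.3141e-6
q(a) = -4*a*(531 + a) (q(a) = -2*(a + a)*(a + 531) = -2*2*a*(531 + a) = -4*a*(531 + a))
1/(F + q(W)) = 1/(-1/760953 - 4*79*(531 + 79)) = 1/(-1/760953 - 4*79*610) = 1/(-1/760953 - 192760) = 1/(-146681300281/760953) = -760953/146681300281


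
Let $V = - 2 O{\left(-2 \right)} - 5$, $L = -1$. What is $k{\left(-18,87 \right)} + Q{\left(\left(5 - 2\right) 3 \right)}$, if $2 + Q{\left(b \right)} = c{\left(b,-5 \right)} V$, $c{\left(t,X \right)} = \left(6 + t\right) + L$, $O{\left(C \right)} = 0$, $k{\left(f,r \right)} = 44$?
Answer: $-28$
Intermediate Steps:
$c{\left(t,X \right)} = 5 + t$ ($c{\left(t,X \right)} = \left(6 + t\right) - 1 = 5 + t$)
$V = -5$ ($V = \left(-2\right) 0 - 5 = 0 - 5 = -5$)
$Q{\left(b \right)} = -27 - 5 b$ ($Q{\left(b \right)} = -2 + \left(5 + b\right) \left(-5\right) = -2 - \left(25 + 5 b\right) = -27 - 5 b$)
$k{\left(-18,87 \right)} + Q{\left(\left(5 - 2\right) 3 \right)} = 44 - \left(27 + 5 \left(5 - 2\right) 3\right) = 44 - \left(27 + 5 \cdot 3 \cdot 3\right) = 44 - 72 = -28$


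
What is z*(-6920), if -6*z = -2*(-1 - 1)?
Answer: 13840/3 ≈ 4613.3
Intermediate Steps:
z = -2/3 (z = -(-1)*(-1 - 1)/3 = -(-1)*(-2)/3 = -1/6*4 = -2/3 ≈ -0.66667)
z*(-6920) = -2/3*(-6920) = 13840/3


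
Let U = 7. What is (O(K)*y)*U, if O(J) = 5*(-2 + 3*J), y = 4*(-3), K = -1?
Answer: 2100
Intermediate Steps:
y = -12
O(J) = -10 + 15*J
(O(K)*y)*U = ((-10 + 15*(-1))*(-12))*7 = ((-10 - 15)*(-12))*7 = -25*(-12)*7 = 300*7 = 2100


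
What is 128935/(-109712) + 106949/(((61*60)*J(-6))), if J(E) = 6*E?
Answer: -897564509/451739160 ≈ -1.9869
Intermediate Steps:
128935/(-109712) + 106949/(((61*60)*J(-6))) = 128935/(-109712) + 106949/(((61*60)*(6*(-6)))) = 128935*(-1/109712) + 106949/((3660*(-36))) = -128935/109712 + 106949/(-131760) = -128935/109712 + 106949*(-1/131760) = -128935/109712 - 106949/131760 = -897564509/451739160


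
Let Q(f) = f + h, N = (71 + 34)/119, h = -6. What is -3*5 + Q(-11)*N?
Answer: -30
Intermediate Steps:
N = 15/17 (N = 105*(1/119) = 15/17 ≈ 0.88235)
Q(f) = -6 + f (Q(f) = f - 6 = -6 + f)
-3*5 + Q(-11)*N = -3*5 + (-6 - 11)*(15/17) = -15 - 17*15/17 = -15 - 15 = -30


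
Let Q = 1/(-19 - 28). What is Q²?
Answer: 1/2209 ≈ 0.00045269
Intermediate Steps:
Q = -1/47 (Q = 1/(-47) = -1/47 ≈ -0.021277)
Q² = (-1/47)² = 1/2209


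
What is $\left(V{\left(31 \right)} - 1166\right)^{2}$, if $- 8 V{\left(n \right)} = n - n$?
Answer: $1359556$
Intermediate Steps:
$V{\left(n \right)} = 0$ ($V{\left(n \right)} = - \frac{n - n}{8} = \left(- \frac{1}{8}\right) 0 = 0$)
$\left(V{\left(31 \right)} - 1166\right)^{2} = \left(0 - 1166\right)^{2} = \left(-1166\right)^{2} = 1359556$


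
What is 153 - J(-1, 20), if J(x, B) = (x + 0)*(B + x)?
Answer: 172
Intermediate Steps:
J(x, B) = x*(B + x)
153 - J(-1, 20) = 153 - (-1)*(20 - 1) = 153 - (-1)*19 = 153 - 1*(-19) = 153 + 19 = 172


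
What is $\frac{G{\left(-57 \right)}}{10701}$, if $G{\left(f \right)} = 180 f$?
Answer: $- \frac{1140}{1189} \approx -0.95879$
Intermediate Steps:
$\frac{G{\left(-57 \right)}}{10701} = \frac{180 \left(-57\right)}{10701} = \left(-10260\right) \frac{1}{10701} = - \frac{1140}{1189}$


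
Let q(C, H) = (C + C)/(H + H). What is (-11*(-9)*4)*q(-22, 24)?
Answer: -363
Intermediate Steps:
q(C, H) = C/H (q(C, H) = (2*C)/((2*H)) = (2*C)*(1/(2*H)) = C/H)
(-11*(-9)*4)*q(-22, 24) = (-11*(-9)*4)*(-22/24) = (99*4)*(-22*1/24) = 396*(-11/12) = -363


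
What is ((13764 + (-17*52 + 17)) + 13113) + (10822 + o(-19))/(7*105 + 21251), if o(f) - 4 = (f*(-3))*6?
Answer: 285933514/10993 ≈ 26011.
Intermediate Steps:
o(f) = 4 - 18*f (o(f) = 4 + (f*(-3))*6 = 4 - 3*f*6 = 4 - 18*f)
((13764 + (-17*52 + 17)) + 13113) + (10822 + o(-19))/(7*105 + 21251) = ((13764 + (-17*52 + 17)) + 13113) + (10822 + (4 - 18*(-19)))/(7*105 + 21251) = ((13764 + (-884 + 17)) + 13113) + (10822 + (4 + 342))/(735 + 21251) = ((13764 - 867) + 13113) + (10822 + 346)/21986 = (12897 + 13113) + 11168*(1/21986) = 26010 + 5584/10993 = 285933514/10993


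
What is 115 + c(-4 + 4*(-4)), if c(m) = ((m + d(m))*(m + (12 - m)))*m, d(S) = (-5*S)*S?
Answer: 484915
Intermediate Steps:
d(S) = -5*S²
c(m) = m*(-60*m² + 12*m) (c(m) = ((m - 5*m²)*(m + (12 - m)))*m = ((m - 5*m²)*12)*m = (-60*m² + 12*m)*m = m*(-60*m² + 12*m))
115 + c(-4 + 4*(-4)) = 115 + (-4 + 4*(-4))²*(12 - 60*(-4 + 4*(-4))) = 115 + (-4 - 16)²*(12 - 60*(-4 - 16)) = 115 + (-20)²*(12 - 60*(-20)) = 115 + 400*(12 + 1200) = 115 + 400*1212 = 115 + 484800 = 484915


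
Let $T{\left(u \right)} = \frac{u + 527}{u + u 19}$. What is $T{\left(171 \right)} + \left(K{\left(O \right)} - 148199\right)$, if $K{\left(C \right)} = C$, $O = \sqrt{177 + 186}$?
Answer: $- \frac{253419941}{1710} + 11 \sqrt{3} \approx -1.4818 \cdot 10^{5}$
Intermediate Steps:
$O = 11 \sqrt{3}$ ($O = \sqrt{363} = 11 \sqrt{3} \approx 19.053$)
$T{\left(u \right)} = \frac{527 + u}{20 u}$ ($T{\left(u \right)} = \frac{527 + u}{u + 19 u} = \frac{527 + u}{20 u}$)
$T{\left(171 \right)} + \left(K{\left(O \right)} - 148199\right) = \frac{527 + 171}{20 \cdot 171} + \left(11 \sqrt{3} - 148199\right) = \frac{1}{20} \cdot \frac{1}{171} \cdot 698 - \left(148199 - 11 \sqrt{3}\right) = \frac{349}{1710} - \left(148199 - 11 \sqrt{3}\right) = - \frac{253419941}{1710} + 11 \sqrt{3}$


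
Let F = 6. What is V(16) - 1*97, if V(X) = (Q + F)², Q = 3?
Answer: -16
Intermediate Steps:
V(X) = 81 (V(X) = (3 + 6)² = 9² = 81)
V(16) - 1*97 = 81 - 1*97 = 81 - 97 = -16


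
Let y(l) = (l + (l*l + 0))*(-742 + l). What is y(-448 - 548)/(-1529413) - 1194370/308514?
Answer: 264777797476915/235922661141 ≈ 1122.3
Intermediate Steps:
y(l) = (-742 + l)*(l + l²) (y(l) = (l + (l² + 0))*(-742 + l) = (l + l²)*(-742 + l) = (-742 + l)*(l + l²))
y(-448 - 548)/(-1529413) - 1194370/308514 = ((-448 - 548)*(-742 + (-448 - 548)² - 741*(-448 - 548)))/(-1529413) - 1194370/308514 = -996*(-742 + (-996)² - 741*(-996))*(-1/1529413) - 1194370*1/308514 = -996*(-742 + 992016 + 738036)*(-1/1529413) - 597185/154257 = -996*1729310*(-1/1529413) - 597185/154257 = -1722392760*(-1/1529413) - 597185/154257 = 1722392760/1529413 - 597185/154257 = 264777797476915/235922661141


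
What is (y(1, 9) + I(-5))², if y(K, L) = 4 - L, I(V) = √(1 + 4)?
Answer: (5 - √5)² ≈ 7.6393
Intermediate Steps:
I(V) = √5
(y(1, 9) + I(-5))² = ((4 - 1*9) + √5)² = ((4 - 9) + √5)² = (-5 + √5)²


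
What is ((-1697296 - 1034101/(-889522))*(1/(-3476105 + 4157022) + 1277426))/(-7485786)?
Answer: 145915491671605605749697/503785622292456196 ≈ 2.8964e+5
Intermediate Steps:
((-1697296 - 1034101/(-889522))*(1/(-3476105 + 4157022) + 1277426))/(-7485786) = ((-1697296 - 1034101*(-1/889522))*(1/680917 + 1277426))*(-1/7485786) = ((-1697296 + 1034101/889522)*(1/680917 + 1277426))*(-1/7485786) = -1509781098411/889522*869821079643/680917*(-1/7485786) = -1313239425044450451747273/605690651674*(-1/7485786) = 145915491671605605749697/503785622292456196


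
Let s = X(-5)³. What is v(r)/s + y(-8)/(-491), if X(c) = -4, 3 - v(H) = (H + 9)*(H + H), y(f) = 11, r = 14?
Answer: 314027/31424 ≈ 9.9932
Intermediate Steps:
v(H) = 3 - 2*H*(9 + H) (v(H) = 3 - (H + 9)*(H + H) = 3 - (9 + H)*2*H = 3 - 2*H*(9 + H))
s = -64 (s = (-4)³ = -64)
v(r)/s + y(-8)/(-491) = (3 - 18*14 - 2*14²)/(-64) + 11/(-491) = (3 - 252 - 2*196)*(-1/64) + 11*(-1/491) = (3 - 252 - 392)*(-1/64) - 11/491 = -641*(-1/64) - 11/491 = 641/64 - 11/491 = 314027/31424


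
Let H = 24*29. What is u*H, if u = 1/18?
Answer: 116/3 ≈ 38.667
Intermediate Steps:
H = 696
u = 1/18 ≈ 0.055556
u*H = (1/18)*696 = 116/3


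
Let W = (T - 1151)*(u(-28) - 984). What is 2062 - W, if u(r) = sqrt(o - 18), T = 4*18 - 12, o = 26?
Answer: -1071482 + 2182*sqrt(2) ≈ -1.0684e+6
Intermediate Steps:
T = 60 (T = 72 - 12 = 60)
u(r) = 2*sqrt(2) (u(r) = sqrt(26 - 18) = sqrt(8) = 2*sqrt(2))
W = 1073544 - 2182*sqrt(2) (W = (60 - 1151)*(2*sqrt(2) - 984) = -1091*(-984 + 2*sqrt(2)) = 1073544 - 2182*sqrt(2) ≈ 1.0705e+6)
2062 - W = 2062 - (1073544 - 2182*sqrt(2)) = 2062 + (-1073544 + 2182*sqrt(2)) = -1071482 + 2182*sqrt(2)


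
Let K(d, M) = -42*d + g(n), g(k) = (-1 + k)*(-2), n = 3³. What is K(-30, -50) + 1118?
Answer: 2326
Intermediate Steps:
n = 27
g(k) = 2 - 2*k
K(d, M) = -52 - 42*d (K(d, M) = -42*d + (2 - 2*27) = -42*d + (2 - 54) = -42*d - 52 = -52 - 42*d)
K(-30, -50) + 1118 = (-52 - 42*(-30)) + 1118 = (-52 + 1260) + 1118 = 1208 + 1118 = 2326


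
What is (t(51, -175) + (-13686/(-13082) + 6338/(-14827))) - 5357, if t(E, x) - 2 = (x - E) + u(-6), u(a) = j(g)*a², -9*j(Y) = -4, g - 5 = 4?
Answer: -539652655652/96983407 ≈ -5564.4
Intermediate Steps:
g = 9 (g = 5 + 4 = 9)
j(Y) = 4/9 (j(Y) = -⅑*(-4) = 4/9)
u(a) = 4*a²/9
t(E, x) = 18 + x - E (t(E, x) = 2 + ((x - E) + (4/9)*(-6)²) = 2 + ((x - E) + (4/9)*36) = 2 + ((x - E) + 16) = 2 + (16 + x - E) = 18 + x - E)
(t(51, -175) + (-13686/(-13082) + 6338/(-14827))) - 5357 = ((18 - 175 - 1*51) + (-13686/(-13082) + 6338/(-14827))) - 5357 = ((18 - 175 - 51) + (-13686*(-1/13082) + 6338*(-1/14827))) - 5357 = (-208 + (6843/6541 - 6338/14827)) - 5357 = (-208 + 60004303/96983407) - 5357 = -20112544353/96983407 - 5357 = -539652655652/96983407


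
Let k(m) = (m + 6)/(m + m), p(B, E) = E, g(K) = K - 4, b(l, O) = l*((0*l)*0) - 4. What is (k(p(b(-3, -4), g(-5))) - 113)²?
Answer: 458329/36 ≈ 12731.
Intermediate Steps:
b(l, O) = -4 (b(l, O) = l*(0*0) - 4 = l*0 - 4 = 0 - 4 = -4)
g(K) = -4 + K
k(m) = (6 + m)/(2*m) (k(m) = (6 + m)/((2*m)) = (6 + m)*(1/(2*m)) = (6 + m)/(2*m))
(k(p(b(-3, -4), g(-5))) - 113)² = ((6 + (-4 - 5))/(2*(-4 - 5)) - 113)² = ((½)*(6 - 9)/(-9) - 113)² = ((½)*(-⅑)*(-3) - 113)² = (⅙ - 113)² = (-677/6)² = 458329/36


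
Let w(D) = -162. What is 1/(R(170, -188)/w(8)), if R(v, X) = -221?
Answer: 162/221 ≈ 0.73303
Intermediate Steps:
1/(R(170, -188)/w(8)) = 1/(-221/(-162)) = 1/(-221*(-1/162)) = 1/(221/162) = 162/221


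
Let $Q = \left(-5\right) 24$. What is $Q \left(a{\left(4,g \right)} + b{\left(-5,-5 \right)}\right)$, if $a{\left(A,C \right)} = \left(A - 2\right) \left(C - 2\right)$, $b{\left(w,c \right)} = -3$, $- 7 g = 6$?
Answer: $\frac{7320}{7} \approx 1045.7$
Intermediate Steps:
$g = - \frac{6}{7}$ ($g = \left(- \frac{1}{7}\right) 6 = - \frac{6}{7} \approx -0.85714$)
$a{\left(A,C \right)} = \left(-2 + A\right) \left(-2 + C\right)$
$Q = -120$
$Q \left(a{\left(4,g \right)} + b{\left(-5,-5 \right)}\right) = - 120 \left(\left(4 - 8 - - \frac{12}{7} + 4 \left(- \frac{6}{7}\right)\right) - 3\right) = - 120 \left(\left(4 - 8 + \frac{12}{7} - \frac{24}{7}\right) - 3\right) = - 120 \left(- \frac{40}{7} - 3\right) = \left(-120\right) \left(- \frac{61}{7}\right) = \frac{7320}{7}$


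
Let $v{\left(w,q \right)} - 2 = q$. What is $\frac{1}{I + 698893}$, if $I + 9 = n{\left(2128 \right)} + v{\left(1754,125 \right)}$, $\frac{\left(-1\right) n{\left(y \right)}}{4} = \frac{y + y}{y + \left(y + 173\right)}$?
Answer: $\frac{4429}{3095902695} \approx 1.4306 \cdot 10^{-6}$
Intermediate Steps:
$v{\left(w,q \right)} = 2 + q$
$n{\left(y \right)} = - \frac{8 y}{173 + 2 y}$ ($n{\left(y \right)} = - 4 \frac{y + y}{y + \left(y + 173\right)} = - 4 \frac{2 y}{y + \left(173 + y\right)} = - 4 \frac{2 y}{173 + 2 y} = - \frac{8 y}{173 + 2 y}$)
$I = \frac{505598}{4429}$ ($I = -9 + \left(\left(-8\right) 2128 \frac{1}{173 + 2 \cdot 2128} + \left(2 + 125\right)\right) = -9 + \left(\left(-8\right) 2128 \frac{1}{173 + 4256} + 127\right) = -9 + \left(\left(-8\right) 2128 \cdot \frac{1}{4429} + 127\right) = -9 + \left(- \frac{17024}{4429} + 127\right) = -9 + \frac{545459}{4429} = \frac{505598}{4429} \approx 114.16$)
$\frac{1}{I + 698893} = \frac{1}{\frac{505598}{4429} + 698893} = \frac{1}{\frac{3095902695}{4429}} = \frac{4429}{3095902695}$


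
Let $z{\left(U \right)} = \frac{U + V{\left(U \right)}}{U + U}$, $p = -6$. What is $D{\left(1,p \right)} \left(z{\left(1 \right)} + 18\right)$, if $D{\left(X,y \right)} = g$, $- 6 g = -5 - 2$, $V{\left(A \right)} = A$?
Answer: $\frac{133}{6} \approx 22.167$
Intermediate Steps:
$z{\left(U \right)} = 1$ ($z{\left(U \right)} = \frac{U + U}{U + U} = \frac{2 U}{2 U} = 2 U \frac{1}{2 U} = 1$)
$g = \frac{7}{6}$ ($g = - \frac{-5 - 2}{6} = \left(- \frac{1}{6}\right) \left(-7\right) = \frac{7}{6} \approx 1.1667$)
$D{\left(X,y \right)} = \frac{7}{6}$
$D{\left(1,p \right)} \left(z{\left(1 \right)} + 18\right) = \frac{7 \left(1 + 18\right)}{6} = \frac{7}{6} \cdot 19 = \frac{133}{6}$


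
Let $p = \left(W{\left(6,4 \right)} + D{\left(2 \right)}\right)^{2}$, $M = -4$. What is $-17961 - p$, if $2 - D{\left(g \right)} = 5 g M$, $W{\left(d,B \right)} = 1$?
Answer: $-19810$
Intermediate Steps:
$D{\left(g \right)} = 2 + 20 g$ ($D{\left(g \right)} = 2 - 5 g \left(-4\right) = 2 - - 20 g = 2 + 20 g$)
$p = 1849$ ($p = \left(1 + \left(2 + 20 \cdot 2\right)\right)^{2} = \left(1 + \left(2 + 40\right)\right)^{2} = \left(1 + 42\right)^{2} = 43^{2} = 1849$)
$-17961 - p = -17961 - 1849 = -19810$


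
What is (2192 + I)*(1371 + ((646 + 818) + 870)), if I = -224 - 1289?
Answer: 2515695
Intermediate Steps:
I = -1513
(2192 + I)*(1371 + ((646 + 818) + 870)) = (2192 - 1513)*(1371 + ((646 + 818) + 870)) = 679*(1371 + (1464 + 870)) = 679*(1371 + 2334) = 679*3705 = 2515695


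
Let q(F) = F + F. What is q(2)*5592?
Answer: 22368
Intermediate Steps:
q(F) = 2*F
q(2)*5592 = (2*2)*5592 = 4*5592 = 22368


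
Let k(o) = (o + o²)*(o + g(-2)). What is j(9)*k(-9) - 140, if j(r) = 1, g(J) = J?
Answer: -932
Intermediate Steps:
k(o) = (-2 + o)*(o + o²) (k(o) = (o + o²)*(o - 2) = (o + o²)*(-2 + o) = (-2 + o)*(o + o²))
j(9)*k(-9) - 140 = 1*(-9*(-2 + (-9)² - 1*(-9))) - 140 = 1*(-9*(-2 + 81 + 9)) - 140 = 1*(-9*88) - 140 = 1*(-792) - 140 = -792 - 140 = -932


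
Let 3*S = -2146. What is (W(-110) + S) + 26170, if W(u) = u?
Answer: 76034/3 ≈ 25345.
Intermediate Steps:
S = -2146/3 (S = (⅓)*(-2146) = -2146/3 ≈ -715.33)
(W(-110) + S) + 26170 = (-110 - 2146/3) + 26170 = -2476/3 + 26170 = 76034/3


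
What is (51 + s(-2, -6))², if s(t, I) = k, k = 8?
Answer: 3481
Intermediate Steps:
s(t, I) = 8
(51 + s(-2, -6))² = (51 + 8)² = 59² = 3481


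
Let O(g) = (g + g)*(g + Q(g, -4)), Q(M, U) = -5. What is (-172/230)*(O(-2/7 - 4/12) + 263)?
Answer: -10238386/50715 ≈ -201.88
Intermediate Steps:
O(g) = 2*g*(-5 + g) (O(g) = (g + g)*(g - 5) = (2*g)*(-5 + g) = 2*g*(-5 + g))
(-172/230)*(O(-2/7 - 4/12) + 263) = (-172/230)*(2*(-2/7 - 4/12)*(-5 + (-2/7 - 4/12)) + 263) = (-172*1/230)*(2*(-2*⅐ - 4*1/12)*(-5 + (-2*⅐ - 4*1/12)) + 263) = -86*(2*(-2/7 - ⅓)*(-5 + (-2/7 - ⅓)) + 263)/115 = -86*(2*(-13/21)*(-5 - 13/21) + 263)/115 = -86*(2*(-13/21)*(-118/21) + 263)/115 = -86*(3068/441 + 263)/115 = -86/115*119051/441 = -10238386/50715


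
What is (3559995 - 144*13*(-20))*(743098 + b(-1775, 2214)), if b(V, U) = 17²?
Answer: 2674286412345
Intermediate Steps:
b(V, U) = 289
(3559995 - 144*13*(-20))*(743098 + b(-1775, 2214)) = (3559995 - 144*13*(-20))*(743098 + 289) = (3559995 - 1872*(-20))*743387 = (3559995 + 37440)*743387 = 3597435*743387 = 2674286412345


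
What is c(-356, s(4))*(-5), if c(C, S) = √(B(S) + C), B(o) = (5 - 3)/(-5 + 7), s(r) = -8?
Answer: -5*I*√355 ≈ -94.207*I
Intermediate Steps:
B(o) = 1 (B(o) = 2/2 = 2*(½) = 1)
c(C, S) = √(1 + C)
c(-356, s(4))*(-5) = √(1 - 356)*(-5) = √(-355)*(-5) = (I*√355)*(-5) = -5*I*√355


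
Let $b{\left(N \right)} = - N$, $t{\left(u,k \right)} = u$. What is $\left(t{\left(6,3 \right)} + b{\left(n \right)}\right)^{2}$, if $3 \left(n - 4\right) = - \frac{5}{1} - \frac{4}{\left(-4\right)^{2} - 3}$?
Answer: $\frac{2401}{169} \approx 14.207$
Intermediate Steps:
$n = \frac{29}{13}$ ($n = 4 + \frac{- \frac{5}{1} - \frac{4}{\left(-4\right)^{2} - 3}}{3} = 4 + \frac{\left(-5\right) 1 - \frac{4}{16 - 3}}{3} = 4 + \frac{-5 - \frac{4}{13}}{3} = 4 + \frac{1}{3} \left(- \frac{69}{13}\right) = 4 - \frac{23}{13} = \frac{29}{13} \approx 2.2308$)
$\left(t{\left(6,3 \right)} + b{\left(n \right)}\right)^{2} = \left(6 - \frac{29}{13}\right)^{2} = \left(\frac{49}{13}\right)^{2} = \frac{2401}{169}$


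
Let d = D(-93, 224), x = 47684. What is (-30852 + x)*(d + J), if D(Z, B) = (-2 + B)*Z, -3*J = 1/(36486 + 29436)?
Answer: -34363174660192/98883 ≈ -3.4751e+8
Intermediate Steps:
J = -1/197766 (J = -1/(3*(36486 + 29436)) = -⅓/65922 = -⅓*1/65922 = -1/197766 ≈ -5.0565e-6)
D(Z, B) = Z*(-2 + B)
d = -20646 (d = -93*(-2 + 224) = -93*222 = -20646)
(-30852 + x)*(d + J) = (-30852 + 47684)*(-20646 - 1/197766) = 16832*(-4083076837/197766) = -34363174660192/98883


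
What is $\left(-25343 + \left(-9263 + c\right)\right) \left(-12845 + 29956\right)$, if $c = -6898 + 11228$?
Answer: $-518052636$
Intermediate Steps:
$c = 4330$
$\left(-25343 + \left(-9263 + c\right)\right) \left(-12845 + 29956\right) = \left(-25343 + \left(-9263 + 4330\right)\right) \left(-12845 + 29956\right) = \left(-25343 - 4933\right) 17111 = \left(-30276\right) 17111 = -518052636$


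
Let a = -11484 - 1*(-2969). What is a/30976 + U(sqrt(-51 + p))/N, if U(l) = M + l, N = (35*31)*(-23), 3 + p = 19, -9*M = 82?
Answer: -1909886393/6957054720 - I*sqrt(35)/24955 ≈ -0.27453 - 0.00023707*I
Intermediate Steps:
M = -82/9 (M = -1/9*82 = -82/9 ≈ -9.1111)
a = -8515 (a = -11484 + 2969 = -8515)
p = 16 (p = -3 + 19 = 16)
N = -24955 (N = 1085*(-23) = -24955)
U(l) = -82/9 + l
a/30976 + U(sqrt(-51 + p))/N = -8515/30976 + (-82/9 + sqrt(-51 + 16))/(-24955) = -8515*1/30976 + (-82/9 + sqrt(-35))*(-1/24955) = -8515/30976 + (-82/9 + I*sqrt(35))*(-1/24955) = -8515/30976 + (82/224595 - I*sqrt(35)/24955) = -1909886393/6957054720 - I*sqrt(35)/24955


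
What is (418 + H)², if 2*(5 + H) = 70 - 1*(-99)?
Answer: 990025/4 ≈ 2.4751e+5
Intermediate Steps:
H = 159/2 (H = -5 + (70 - 1*(-99))/2 = -5 + (70 + 99)/2 = -5 + (½)*169 = -5 + 169/2 = 159/2 ≈ 79.500)
(418 + H)² = (418 + 159/2)² = (995/2)² = 990025/4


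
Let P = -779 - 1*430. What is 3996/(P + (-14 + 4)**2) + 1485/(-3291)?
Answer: -4932567/1216573 ≈ -4.0545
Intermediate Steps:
P = -1209 (P = -779 - 430 = -1209)
3996/(P + (-14 + 4)**2) + 1485/(-3291) = 3996/(-1209 + (-14 + 4)**2) + 1485/(-3291) = 3996/(-1209 + (-10)**2) + 1485*(-1/3291) = 3996/(-1209 + 100) - 495/1097 = 3996/(-1109) - 495/1097 = 3996*(-1/1109) - 495/1097 = -3996/1109 - 495/1097 = -4932567/1216573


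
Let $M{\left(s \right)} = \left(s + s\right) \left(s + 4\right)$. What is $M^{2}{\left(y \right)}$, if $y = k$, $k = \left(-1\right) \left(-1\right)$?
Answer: $100$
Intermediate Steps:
$k = 1$
$y = 1$
$M{\left(s \right)} = 2 s \left(4 + s\right)$
$M^{2}{\left(y \right)} = \left(2 \cdot 1 \left(4 + 1\right)\right)^{2} = \left(2 \cdot 1 \cdot 5\right)^{2} = 10^{2} = 100$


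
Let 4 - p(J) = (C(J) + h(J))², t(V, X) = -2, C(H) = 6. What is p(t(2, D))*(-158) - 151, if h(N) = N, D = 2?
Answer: 1745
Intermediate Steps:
p(J) = 4 - (6 + J)²
p(t(2, D))*(-158) - 151 = (4 - (6 - 2)²)*(-158) - 151 = (4 - 1*4²)*(-158) - 151 = (4 - 1*16)*(-158) - 151 = (4 - 16)*(-158) - 151 = -12*(-158) - 151 = 1896 - 151 = 1745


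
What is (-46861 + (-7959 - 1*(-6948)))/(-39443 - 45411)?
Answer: 2176/3857 ≈ 0.56417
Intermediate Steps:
(-46861 + (-7959 - 1*(-6948)))/(-39443 - 45411) = (-46861 + (-7959 + 6948))/(-84854) = (-46861 - 1011)*(-1/84854) = -47872*(-1/84854) = 2176/3857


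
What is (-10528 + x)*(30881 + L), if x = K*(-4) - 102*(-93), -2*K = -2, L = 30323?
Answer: -64019384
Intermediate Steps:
K = 1 (K = -½*(-2) = 1)
x = 9482 (x = 1*(-4) - 102*(-93) = -4 + 9486 = 9482)
(-10528 + x)*(30881 + L) = (-10528 + 9482)*(30881 + 30323) = -1046*61204 = -64019384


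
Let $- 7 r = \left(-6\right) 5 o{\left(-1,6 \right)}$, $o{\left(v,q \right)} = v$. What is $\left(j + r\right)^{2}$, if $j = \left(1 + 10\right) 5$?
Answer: $\frac{126025}{49} \approx 2571.9$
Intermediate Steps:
$j = 55$ ($j = 11 \cdot 5 = 55$)
$r = - \frac{30}{7}$ ($r = - \frac{\left(-6\right) 5 \left(-1\right)}{7} = - \frac{\left(-30\right) \left(-1\right)}{7} = \left(- \frac{1}{7}\right) 30 = - \frac{30}{7} \approx -4.2857$)
$\left(j + r\right)^{2} = \left(55 - \frac{30}{7}\right)^{2} = \left(\frac{355}{7}\right)^{2} = \frac{126025}{49}$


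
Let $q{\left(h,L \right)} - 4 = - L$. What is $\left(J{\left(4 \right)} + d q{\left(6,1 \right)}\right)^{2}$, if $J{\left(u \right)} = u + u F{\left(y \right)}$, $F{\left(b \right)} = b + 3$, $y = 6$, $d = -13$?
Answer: $1$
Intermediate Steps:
$q{\left(h,L \right)} = 4 - L$
$F{\left(b \right)} = 3 + b$
$J{\left(u \right)} = 10 u$ ($J{\left(u \right)} = u + u \left(3 + 6\right) = u + u 9 = u + 9 u = 10 u$)
$\left(J{\left(4 \right)} + d q{\left(6,1 \right)}\right)^{2} = \left(10 \cdot 4 - 13 \left(4 - 1\right)\right)^{2} = \left(40 - 13 \left(4 - 1\right)\right)^{2} = \left(40 - 39\right)^{2} = 1^{2} = 1$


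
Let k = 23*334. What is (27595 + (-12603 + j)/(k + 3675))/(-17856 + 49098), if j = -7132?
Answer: 156688340/177407697 ≈ 0.88321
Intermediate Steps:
k = 7682
(27595 + (-12603 + j)/(k + 3675))/(-17856 + 49098) = (27595 + (-12603 - 7132)/(7682 + 3675))/(-17856 + 49098) = (27595 - 19735/11357)/31242 = (27595 - 19735*1/11357)*(1/31242) = (27595 - 19735/11357)*(1/31242) = (313376680/11357)*(1/31242) = 156688340/177407697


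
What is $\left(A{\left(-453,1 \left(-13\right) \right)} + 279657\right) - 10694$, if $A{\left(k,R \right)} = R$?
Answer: $268950$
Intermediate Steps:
$\left(A{\left(-453,1 \left(-13\right) \right)} + 279657\right) - 10694 = \left(1 \left(-13\right) + 279657\right) - 10694 = \left(-13 + 279657\right) - 10694 = 279644 - 10694 = 268950$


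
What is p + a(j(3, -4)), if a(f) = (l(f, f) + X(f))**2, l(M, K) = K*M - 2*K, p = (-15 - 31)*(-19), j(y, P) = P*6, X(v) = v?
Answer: 360874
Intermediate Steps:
j(y, P) = 6*P
p = 874 (p = -46*(-19) = 874)
l(M, K) = -2*K + K*M
a(f) = (f + f*(-2 + f))**2 (a(f) = (f*(-2 + f) + f)**2 = (f + f*(-2 + f))**2)
p + a(j(3, -4)) = 874 + (6*(-4))**2*(-1 + 6*(-4))**2 = 874 + (-24)**2*(-1 - 24)**2 = 874 + 576*(-25)**2 = 874 + 576*625 = 874 + 360000 = 360874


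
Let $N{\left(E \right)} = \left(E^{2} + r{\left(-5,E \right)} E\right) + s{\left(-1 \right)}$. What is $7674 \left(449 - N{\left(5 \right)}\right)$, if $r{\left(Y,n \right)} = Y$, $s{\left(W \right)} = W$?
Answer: $3453300$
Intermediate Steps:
$N{\left(E \right)} = -1 + E^{2} - 5 E$ ($N{\left(E \right)} = \left(E^{2} - 5 E\right) - 1 = -1 + E^{2} - 5 E$)
$7674 \left(449 - N{\left(5 \right)}\right) = 7674 \left(449 - \left(-1 + 5^{2} - 25\right)\right) = 7674 \left(449 - \left(-1 + 25 - 25\right)\right) = 7674 \left(449 - -1\right) = 7674 \left(449 + 1\right) = 7674 \cdot 450 = 3453300$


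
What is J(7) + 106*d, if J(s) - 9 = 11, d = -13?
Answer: -1358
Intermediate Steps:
J(s) = 20 (J(s) = 9 + 11 = 20)
J(7) + 106*d = 20 + 106*(-13) = 20 - 1378 = -1358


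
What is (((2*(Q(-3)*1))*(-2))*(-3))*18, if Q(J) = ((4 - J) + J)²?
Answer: 3456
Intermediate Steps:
Q(J) = 16 (Q(J) = 4² = 16)
(((2*(Q(-3)*1))*(-2))*(-3))*18 = (((2*(16*1))*(-2))*(-3))*18 = (((2*16)*(-2))*(-3))*18 = ((32*(-2))*(-3))*18 = -64*(-3)*18 = 192*18 = 3456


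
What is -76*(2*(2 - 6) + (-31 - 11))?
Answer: 3800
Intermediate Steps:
-76*(2*(2 - 6) + (-31 - 11)) = -76*(2*(-4) - 42) = -76*(-8 - 42) = -76*(-50) = 3800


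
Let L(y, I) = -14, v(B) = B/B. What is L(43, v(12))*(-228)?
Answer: 3192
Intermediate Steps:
v(B) = 1
L(43, v(12))*(-228) = -14*(-228) = 3192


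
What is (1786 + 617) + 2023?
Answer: 4426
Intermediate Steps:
(1786 + 617) + 2023 = 2403 + 2023 = 4426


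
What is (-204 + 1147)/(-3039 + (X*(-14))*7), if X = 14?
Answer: -943/4411 ≈ -0.21378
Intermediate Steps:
(-204 + 1147)/(-3039 + (X*(-14))*7) = (-204 + 1147)/(-3039 + (14*(-14))*7) = 943/(-3039 - 196*7) = 943/(-3039 - 1372) = 943/(-4411) = 943*(-1/4411) = -943/4411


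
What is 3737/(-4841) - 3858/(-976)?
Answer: 7514633/2362408 ≈ 3.1809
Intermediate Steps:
3737/(-4841) - 3858/(-976) = 3737*(-1/4841) - 3858*(-1/976) = -3737/4841 + 1929/488 = 7514633/2362408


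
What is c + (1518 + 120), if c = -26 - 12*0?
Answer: 1612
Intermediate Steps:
c = -26 (c = -26 + 0 = -26)
c + (1518 + 120) = -26 + (1518 + 120) = -26 + 1638 = 1612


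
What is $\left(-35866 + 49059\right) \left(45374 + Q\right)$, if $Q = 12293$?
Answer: $760800731$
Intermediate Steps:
$\left(-35866 + 49059\right) \left(45374 + Q\right) = \left(-35866 + 49059\right) \left(45374 + 12293\right) = 13193 \cdot 57667 = 760800731$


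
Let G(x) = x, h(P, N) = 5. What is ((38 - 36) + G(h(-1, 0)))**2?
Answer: 49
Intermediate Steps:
((38 - 36) + G(h(-1, 0)))**2 = ((38 - 36) + 5)**2 = (2 + 5)**2 = 7**2 = 49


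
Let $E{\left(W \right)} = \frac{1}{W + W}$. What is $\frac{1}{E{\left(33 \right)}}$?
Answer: $66$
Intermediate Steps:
$E{\left(W \right)} = \frac{1}{2 W}$
$\frac{1}{E{\left(33 \right)}} = \frac{1}{\frac{1}{2} \cdot \frac{1}{33}} = \frac{1}{\frac{1}{66}} = 66$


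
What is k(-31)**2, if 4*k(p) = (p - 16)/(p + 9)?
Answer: 2209/7744 ≈ 0.28525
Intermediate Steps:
k(p) = (-16 + p)/(4*(9 + p)) (k(p) = ((p - 16)/(p + 9))/4 = ((-16 + p)/(9 + p))/4 = (-16 + p)/(4*(9 + p)))
k(-31)**2 = ((-16 - 31)/(4*(9 - 31)))**2 = ((1/4)*(-47)/(-22))**2 = ((1/4)*(-1/22)*(-47))**2 = (47/88)**2 = 2209/7744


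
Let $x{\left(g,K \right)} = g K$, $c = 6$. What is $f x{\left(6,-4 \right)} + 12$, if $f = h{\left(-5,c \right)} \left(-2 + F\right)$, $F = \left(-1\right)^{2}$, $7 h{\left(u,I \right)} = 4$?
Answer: $\frac{180}{7} \approx 25.714$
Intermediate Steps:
$h{\left(u,I \right)} = \frac{4}{7}$ ($h{\left(u,I \right)} = \frac{1}{7} \cdot 4 = \frac{4}{7}$)
$F = 1$
$x{\left(g,K \right)} = K g$
$f = - \frac{4}{7}$ ($f = \frac{4 \left(-2 + 1\right)}{7} = \frac{4}{7} \left(-1\right) = - \frac{4}{7} \approx -0.57143$)
$f x{\left(6,-4 \right)} + 12 = - \frac{4 \left(\left(-4\right) 6\right)}{7} + 12 = \left(- \frac{4}{7}\right) \left(-24\right) + 12 = \frac{96}{7} + 12 = \frac{180}{7}$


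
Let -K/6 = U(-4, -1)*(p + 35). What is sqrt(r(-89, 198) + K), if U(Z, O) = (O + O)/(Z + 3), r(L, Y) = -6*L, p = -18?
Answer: sqrt(330) ≈ 18.166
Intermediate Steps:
U(Z, O) = 2*O/(3 + Z) (U(Z, O) = (2*O)/(3 + Z) = 2*O/(3 + Z))
K = -204 (K = -6*2*(-1)/(3 - 4)*(-18 + 35) = -6*2*(-1)/(-1)*17 = -6*2*(-1)*(-1)*17 = -12*17 = -6*34 = -204)
sqrt(r(-89, 198) + K) = sqrt(-6*(-89) - 204) = sqrt(534 - 204) = sqrt(330)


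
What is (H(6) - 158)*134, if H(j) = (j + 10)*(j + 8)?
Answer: 8844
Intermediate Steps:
H(j) = (8 + j)*(10 + j) (H(j) = (10 + j)*(8 + j) = (8 + j)*(10 + j))
(H(6) - 158)*134 = ((80 + 6**2 + 18*6) - 158)*134 = ((80 + 36 + 108) - 158)*134 = (224 - 158)*134 = 66*134 = 8844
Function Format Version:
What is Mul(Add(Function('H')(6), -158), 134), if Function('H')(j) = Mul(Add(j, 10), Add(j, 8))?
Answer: 8844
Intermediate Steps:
Function('H')(j) = Mul(Add(8, j), Add(10, j)) (Function('H')(j) = Mul(Add(10, j), Add(8, j)) = Mul(Add(8, j), Add(10, j)))
Mul(Add(Function('H')(6), -158), 134) = Mul(Add(Add(80, Pow(6, 2), Mul(18, 6)), -158), 134) = Mul(Add(Add(80, 36, 108), -158), 134) = Mul(Add(224, -158), 134) = Mul(66, 134) = 8844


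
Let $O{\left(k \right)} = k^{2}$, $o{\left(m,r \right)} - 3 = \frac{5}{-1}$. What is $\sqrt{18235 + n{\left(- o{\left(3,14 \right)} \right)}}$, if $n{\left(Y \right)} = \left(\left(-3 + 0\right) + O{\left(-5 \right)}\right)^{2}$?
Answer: $\sqrt{18719} \approx 136.82$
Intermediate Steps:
$o{\left(m,r \right)} = -2$ ($o{\left(m,r \right)} = 3 + \frac{5}{-1} = 3 + 5 \left(-1\right) = 3 - 5 = -2$)
$n{\left(Y \right)} = 484$ ($n{\left(Y \right)} = \left(\left(-3 + 0\right) + \left(-5\right)^{2}\right)^{2} = \left(-3 + 25\right)^{2} = 22^{2} = 484$)
$\sqrt{18235 + n{\left(- o{\left(3,14 \right)} \right)}} = \sqrt{18235 + 484} = \sqrt{18719}$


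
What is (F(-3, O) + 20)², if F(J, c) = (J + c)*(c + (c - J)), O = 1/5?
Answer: 68644/625 ≈ 109.83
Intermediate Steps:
O = ⅕ ≈ 0.20000
F(J, c) = (J + c)*(-J + 2*c)
(F(-3, O) + 20)² = ((-1*(-3)² + 2*(⅕)² - 3*⅕) + 20)² = ((-1*9 + 2*(1/25) - ⅗) + 20)² = ((-9 + 2/25 - ⅗) + 20)² = (-238/25 + 20)² = (262/25)² = 68644/625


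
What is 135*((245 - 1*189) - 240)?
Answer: -24840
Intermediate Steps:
135*((245 - 1*189) - 240) = 135*((245 - 189) - 240) = 135*(56 - 240) = 135*(-184) = -24840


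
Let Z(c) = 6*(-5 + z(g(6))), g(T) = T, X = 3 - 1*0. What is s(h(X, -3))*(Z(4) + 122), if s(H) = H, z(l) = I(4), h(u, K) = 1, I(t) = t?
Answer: 116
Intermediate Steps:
X = 3 (X = 3 + 0 = 3)
z(l) = 4
Z(c) = -6 (Z(c) = 6*(-5 + 4) = 6*(-1) = -6)
s(h(X, -3))*(Z(4) + 122) = 1*(-6 + 122) = 1*116 = 116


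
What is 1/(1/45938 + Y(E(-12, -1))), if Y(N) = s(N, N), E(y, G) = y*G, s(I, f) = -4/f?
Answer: -137814/45935 ≈ -3.0002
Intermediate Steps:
E(y, G) = G*y
Y(N) = -4/N
1/(1/45938 + Y(E(-12, -1))) = 1/(1/45938 - 4/((-1*(-12)))) = 1/(1/45938 - 4/12) = 1/(1/45938 - 4*1/12) = 1/(1/45938 - ⅓) = 1/(-45935/137814) = -137814/45935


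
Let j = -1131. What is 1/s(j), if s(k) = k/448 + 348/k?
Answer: -5824/16495 ≈ -0.35308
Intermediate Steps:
s(k) = 348/k + k/448 (s(k) = k*(1/448) + 348/k = k/448 + 348/k = 348/k + k/448)
1/s(j) = 1/(348/(-1131) + (1/448)*(-1131)) = 1/(348*(-1/1131) - 1131/448) = 1/(-4/13 - 1131/448) = 1/(-16495/5824) = -5824/16495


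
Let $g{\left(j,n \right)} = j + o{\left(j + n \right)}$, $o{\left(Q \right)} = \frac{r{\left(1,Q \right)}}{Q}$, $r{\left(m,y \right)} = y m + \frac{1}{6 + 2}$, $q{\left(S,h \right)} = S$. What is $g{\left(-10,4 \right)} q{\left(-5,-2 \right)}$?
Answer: $\frac{2165}{48} \approx 45.104$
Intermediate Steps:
$r{\left(m,y \right)} = \frac{1}{8} + m y$ ($r{\left(m,y \right)} = m y + \frac{1}{8} = \frac{1}{8} + m y$)
$o{\left(Q \right)} = \frac{\frac{1}{8} + Q}{Q}$ ($o{\left(Q \right)} = \frac{\frac{1}{8} + 1 Q}{Q} = \frac{\frac{1}{8} + Q}{Q}$)
$g{\left(j,n \right)} = j + \frac{\frac{1}{8} + j + n}{j + n}$ ($g{\left(j,n \right)} = j + \frac{\frac{1}{8} + \left(j + n\right)}{j + n} = j + \frac{\frac{1}{8} + j + n}{j + n}$)
$g{\left(-10,4 \right)} q{\left(-5,-2 \right)} = \frac{\frac{1}{8} - 10 + 4 - 10 \left(-10 + 4\right)}{-10 + 4} \left(-5\right) = \frac{\frac{1}{8} - 10 + 4 - -60}{-6} \left(-5\right) = - \frac{\frac{1}{8} - 10 + 4 + 60}{6} \left(-5\right) = \left(- \frac{1}{6}\right) \frac{433}{8} \left(-5\right) = \left(- \frac{433}{48}\right) \left(-5\right) = \frac{2165}{48}$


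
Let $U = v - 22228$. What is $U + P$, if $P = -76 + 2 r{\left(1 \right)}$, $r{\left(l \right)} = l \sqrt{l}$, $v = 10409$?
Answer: $-11893$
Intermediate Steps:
$U = -11819$ ($U = 10409 - 22228 = -11819$)
$r{\left(l \right)} = l^{\frac{3}{2}}$
$P = -74$ ($P = -76 + 2 \cdot 1^{\frac{3}{2}} = -76 + 2 \cdot 1 = -76 + 2 = -74$)
$U + P = -11819 - 74 = -11893$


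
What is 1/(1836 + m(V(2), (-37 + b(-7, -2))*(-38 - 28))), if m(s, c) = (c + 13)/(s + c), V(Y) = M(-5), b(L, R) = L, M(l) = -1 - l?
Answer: 2908/5342005 ≈ 0.00054436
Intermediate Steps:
V(Y) = 4 (V(Y) = -1 - 1*(-5) = -1 + 5 = 4)
m(s, c) = (13 + c)/(c + s)
1/(1836 + m(V(2), (-37 + b(-7, -2))*(-38 - 28))) = 1/(1836 + (13 + (-37 - 7)*(-38 - 28))/((-37 - 7)*(-38 - 28) + 4)) = 1/(1836 + (13 - 44*(-66))/(-44*(-66) + 4)) = 1/(1836 + (13 + 2904)/(2904 + 4)) = 1/(1836 + 2917/2908) = 1/(5342005/2908) = 2908/5342005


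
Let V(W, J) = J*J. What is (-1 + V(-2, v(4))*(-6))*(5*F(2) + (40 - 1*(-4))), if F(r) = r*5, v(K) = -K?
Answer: -9118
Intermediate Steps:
F(r) = 5*r
V(W, J) = J²
(-1 + V(-2, v(4))*(-6))*(5*F(2) + (40 - 1*(-4))) = (-1 + (-1*4)²*(-6))*(5*(5*2) + (40 - 1*(-4))) = (-1 + (-4)²*(-6))*(5*10 + (40 + 4)) = (-1 + 16*(-6))*(50 + 44) = (-1 - 96)*94 = -97*94 = -9118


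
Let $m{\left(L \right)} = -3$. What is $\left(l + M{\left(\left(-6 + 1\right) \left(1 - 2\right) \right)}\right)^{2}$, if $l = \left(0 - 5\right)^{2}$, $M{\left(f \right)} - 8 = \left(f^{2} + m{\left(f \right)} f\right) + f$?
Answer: $2304$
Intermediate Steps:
$M{\left(f \right)} = 8 + f^{2} - 2 f$ ($M{\left(f \right)} = 8 + \left(\left(f^{2} - 3 f\right) + f\right) = 8 + \left(f^{2} - 2 f\right) = 8 + f^{2} - 2 f$)
$l = 25$ ($l = \left(-5\right)^{2} = 25$)
$\left(l + M{\left(\left(-6 + 1\right) \left(1 - 2\right) \right)}\right)^{2} = \left(25 + \left(8 + \left(\left(-6 + 1\right) \left(1 - 2\right)\right)^{2} - 2 \left(-6 + 1\right) \left(1 - 2\right)\right)\right)^{2} = \left(25 + \left(8 + \left(\left(-5\right) \left(-1\right)\right)^{2} - 2 \left(\left(-5\right) \left(-1\right)\right)\right)\right)^{2} = \left(25 + \left(8 + 5^{2} - 10\right)\right)^{2} = \left(25 + \left(8 + 25 - 10\right)\right)^{2} = \left(25 + 23\right)^{2} = 48^{2} = 2304$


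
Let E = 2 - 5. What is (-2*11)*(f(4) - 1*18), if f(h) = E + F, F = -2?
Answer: 506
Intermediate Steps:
E = -3
f(h) = -5 (f(h) = -3 - 2 = -5)
(-2*11)*(f(4) - 1*18) = (-2*11)*(-5 - 1*18) = -22*(-5 - 18) = -22*(-23) = 506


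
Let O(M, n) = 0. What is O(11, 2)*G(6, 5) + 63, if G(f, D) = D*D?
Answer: 63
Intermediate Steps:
G(f, D) = D**2
O(11, 2)*G(6, 5) + 63 = 0*5**2 + 63 = 0*25 + 63 = 0 + 63 = 63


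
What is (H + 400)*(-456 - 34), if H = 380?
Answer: -382200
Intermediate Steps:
(H + 400)*(-456 - 34) = (380 + 400)*(-456 - 34) = 780*(-490) = -382200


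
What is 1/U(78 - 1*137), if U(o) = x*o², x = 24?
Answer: 1/83544 ≈ 1.1970e-5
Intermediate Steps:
U(o) = 24*o²
1/U(78 - 1*137) = 1/(24*(78 - 1*137)²) = 1/(24*(78 - 137)²) = 1/(24*(-59)²) = 1/(24*3481) = 1/83544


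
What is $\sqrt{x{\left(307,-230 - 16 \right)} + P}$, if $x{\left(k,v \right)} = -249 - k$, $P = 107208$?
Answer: $2 \sqrt{26663} \approx 326.58$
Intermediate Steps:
$\sqrt{x{\left(307,-230 - 16 \right)} + P} = \sqrt{\left(-249 - 307\right) + 107208} = \sqrt{-556 + 107208} = \sqrt{106652} = 2 \sqrt{26663}$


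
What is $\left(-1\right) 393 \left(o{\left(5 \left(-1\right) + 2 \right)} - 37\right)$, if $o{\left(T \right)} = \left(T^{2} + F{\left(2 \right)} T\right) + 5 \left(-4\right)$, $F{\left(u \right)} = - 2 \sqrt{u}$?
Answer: $18864 - 2358 \sqrt{2} \approx 15529.0$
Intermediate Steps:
$o{\left(T \right)} = -20 + T^{2} - 2 T \sqrt{2}$ ($o{\left(T \right)} = \left(T^{2} + - 2 \sqrt{2} T\right) + 5 \left(-4\right) = \left(T^{2} - 2 T \sqrt{2}\right) - 20 = -20 + T^{2} - 2 T \sqrt{2}$)
$\left(-1\right) 393 \left(o{\left(5 \left(-1\right) + 2 \right)} - 37\right) = \left(-1\right) 393 \left(\left(-20 + \left(5 \left(-1\right) + 2\right)^{2} - 2 \left(5 \left(-1\right) + 2\right) \sqrt{2}\right) - 37\right) = - 393 \left(\left(-20 + \left(-5 + 2\right)^{2} - 2 \left(-5 + 2\right) \sqrt{2}\right) - 37\right) = - 393 \left(\left(-20 + \left(-3\right)^{2} - - 6 \sqrt{2}\right) - 37\right) = - 393 \left(\left(-20 + 9 + 6 \sqrt{2}\right) - 37\right) = - 393 \left(\left(-11 + 6 \sqrt{2}\right) - 37\right) = - 393 \left(-48 + 6 \sqrt{2}\right) = 18864 - 2358 \sqrt{2}$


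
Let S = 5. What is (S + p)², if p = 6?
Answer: 121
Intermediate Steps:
(S + p)² = (5 + 6)² = 11² = 121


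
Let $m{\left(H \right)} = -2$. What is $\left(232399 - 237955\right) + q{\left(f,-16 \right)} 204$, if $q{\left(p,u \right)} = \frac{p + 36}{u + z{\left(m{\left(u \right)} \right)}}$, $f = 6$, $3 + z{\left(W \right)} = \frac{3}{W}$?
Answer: $- \frac{244932}{41} \approx -5974.0$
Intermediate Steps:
$z{\left(W \right)} = -3 + \frac{3}{W}$
$q{\left(p,u \right)} = \frac{36 + p}{- \frac{9}{2} + u}$ ($q{\left(p,u \right)} = \frac{p + 36}{u - \left(3 - \frac{3}{-2}\right)} = \frac{36 + p}{u + \left(-3 + 3 \left(- \frac{1}{2}\right)\right)} = \frac{36 + p}{u - \frac{9}{2}} = \frac{36 + p}{- \frac{9}{2} + u}$)
$\left(232399 - 237955\right) + q{\left(f,-16 \right)} 204 = \left(232399 - 237955\right) + \frac{2 \left(36 + 6\right)}{-9 + 2 \left(-16\right)} 204 = -5556 + 2 \frac{1}{-9 - 32} \cdot 42 \cdot 204 = -5556 + 2 \frac{1}{-41} \cdot 42 \cdot 204 = -5556 + 2 \left(- \frac{1}{41}\right) 42 \cdot 204 = -5556 - \frac{17136}{41} = - \frac{244932}{41}$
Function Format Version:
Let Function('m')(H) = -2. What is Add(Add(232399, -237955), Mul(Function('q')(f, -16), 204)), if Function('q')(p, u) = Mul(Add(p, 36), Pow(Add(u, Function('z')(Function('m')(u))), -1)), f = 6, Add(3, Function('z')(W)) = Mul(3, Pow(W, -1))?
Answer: Rational(-244932, 41) ≈ -5974.0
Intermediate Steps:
Function('z')(W) = Add(-3, Mul(3, Pow(W, -1)))
Function('q')(p, u) = Mul(Pow(Add(Rational(-9, 2), u), -1), Add(36, p)) (Function('q')(p, u) = Mul(Add(p, 36), Pow(Add(u, Add(-3, Mul(3, Pow(-2, -1)))), -1)) = Mul(Add(36, p), Pow(Add(u, Add(-3, Mul(3, Rational(-1, 2)))), -1)) = Mul(Add(36, p), Pow(Add(u, Add(-3, Rational(-3, 2))), -1)) = Mul(Add(36, p), Pow(Add(u, Rational(-9, 2)), -1)) = Mul(Add(36, p), Pow(Add(Rational(-9, 2), u), -1)) = Mul(Pow(Add(Rational(-9, 2), u), -1), Add(36, p)))
Add(Add(232399, -237955), Mul(Function('q')(f, -16), 204)) = Add(Add(232399, -237955), Mul(Mul(2, Pow(Add(-9, Mul(2, -16)), -1), Add(36, 6)), 204)) = Add(-5556, Mul(Mul(2, Pow(Add(-9, -32), -1), 42), 204)) = Add(-5556, Mul(Mul(2, Pow(-41, -1), 42), 204)) = Add(-5556, Mul(Mul(2, Rational(-1, 41), 42), 204)) = Add(-5556, Mul(Rational(-84, 41), 204)) = Add(-5556, Rational(-17136, 41)) = Rational(-244932, 41)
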